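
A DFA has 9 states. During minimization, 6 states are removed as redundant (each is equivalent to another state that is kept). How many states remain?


Original DFA: 9 states
Redundant states removed: 6
Minimized states = original - removed
= 9 - 6
= 3

3


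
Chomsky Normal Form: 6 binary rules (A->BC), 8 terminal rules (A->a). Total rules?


CNF allows two rule forms:
  A -> BC (binary): 6 rules
  A -> a (terminal): 8 rules
Total = 6 + 8 = 14

14


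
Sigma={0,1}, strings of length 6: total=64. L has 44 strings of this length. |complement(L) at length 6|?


Alphabet: {0,1}
String length: 6
Total strings of length 6 = 2^6 = 64
Strings in L = 44
Complement = total - |L|
= 64 - 44
= 20

20


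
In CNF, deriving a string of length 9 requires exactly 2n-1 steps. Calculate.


Chomsky Normal Form derivation:
String length n = 9
Each step either:
  - Splits a nonterminal into two (n-1 such steps)
  - Converts a nonterminal to terminal (n such steps)
Total = (n-1) + n = 2n - 1
= 2(9) - 1
= 18 - 1
= 17

17


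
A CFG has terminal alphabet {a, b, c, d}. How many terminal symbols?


Terminal symbols: a, b, c, d
Counting each: a (#1), b (#2), c (#3), d (#4)
Total = 4

4


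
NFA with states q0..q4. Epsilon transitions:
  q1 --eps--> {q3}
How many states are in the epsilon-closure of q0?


Starting from q0
Initialize closure = {q0}
q0 has no outgoing epsilon transitions -> nothing to add
Final closure: {q0}
Size = 1

1


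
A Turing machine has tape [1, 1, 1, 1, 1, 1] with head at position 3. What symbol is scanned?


Tape: [1, 1, 1, 1, 1, 1]
Positions: 0 1 2 3 4 5
Values:    1 1 1 1 1 1
Head at position 3
tape[3] = 1

1


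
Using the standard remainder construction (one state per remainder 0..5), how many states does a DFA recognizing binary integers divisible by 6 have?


Divisibility by 6 is tracked via the remainder mod 6: 0, 1, ..., 5
The construction assigns one state to each remainder
Number of remainders = 6

6


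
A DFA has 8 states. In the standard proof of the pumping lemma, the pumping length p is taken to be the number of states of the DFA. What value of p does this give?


Pumping lemma for regular languages (standard proof):
Take p = |Q|, the number of DFA states.
Any string of length >= |Q| passes through |Q|+1 states while reading its first |Q| symbols,
so by pigeonhole some state repeats, giving the loop that can be pumped.
Here |Q| = 8
Therefore the proof uses p = 8

8


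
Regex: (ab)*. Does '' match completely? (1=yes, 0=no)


Pattern: (ab)*
String: ''
Pattern requires: zero or more repetitions of 'ab'
Pairs: []
All pairs are 'ab'? Yes
Result: 1

1


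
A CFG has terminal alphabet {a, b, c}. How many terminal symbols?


Terminal symbols: a, b, c
Counting each: a (#1), b (#2), c (#3)
Total = 3

3


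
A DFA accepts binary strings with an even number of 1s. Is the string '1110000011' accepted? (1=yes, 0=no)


DFA has 2 states: q_even (start, accept=yes) and q_odd
Processing string '1110000011' character by character:
  Position 0: read '1', 1-count=1 -> q_odd
  Position 1: read '1', 1-count=2 -> q_even
  Position 2: read '1', 1-count=3 -> q_odd
  Position 3: read '0', 1-count=3 -> q_odd (no change)
  Position 4: read '0', 1-count=3 -> q_odd (no change)
  Position 5: read '0', 1-count=3 -> q_odd (no change)
  Position 6: read '0', 1-count=3 -> q_odd (no change)
  Position 7: read '0', 1-count=3 -> q_odd (no change)
  Position 8: read '1', 1-count=4 -> q_even
  Position 9: read '1', 1-count=5 -> q_odd
Final state: q_odd, total 1s = 5 (odd); the DFA requires an even count -> reject

0


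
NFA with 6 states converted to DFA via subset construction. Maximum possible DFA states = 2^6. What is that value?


NFA has 6 states
Subset construction: each DFA state = subset of NFA states
Maximum subsets = 2^6
2^6 = 64

64


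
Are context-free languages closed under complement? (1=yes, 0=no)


CFL closure properties:
  Closed under: union, concatenation, Kleene star
  NOT closed under: intersection, complement
Operation 'complement' is in not-closed list -> No (not closed)

0


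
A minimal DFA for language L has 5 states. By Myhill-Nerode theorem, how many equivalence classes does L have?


Myhill-Nerode theorem:
Number of equivalence classes = number of states in minimal DFA
Minimal DFA states = 5
Therefore equivalence classes = 5

5


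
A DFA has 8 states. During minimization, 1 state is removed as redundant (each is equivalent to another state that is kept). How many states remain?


Original DFA: 8 states
Redundant states removed: 1
Minimized states = original - removed
= 8 - 1
= 7

7


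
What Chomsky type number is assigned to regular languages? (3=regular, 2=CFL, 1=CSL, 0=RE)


Chomsky hierarchy levels:
  Type 3: Regular (DFA/NFA/regex)
  Type 2: Context-free (PDA)
  Type 1: Context-sensitive
  Type 0: Recursively enumerable (TM)
'regular' corresponds to Type 3

3


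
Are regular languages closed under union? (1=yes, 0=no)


Regular languages are closed under:
- Union (DFA product construction)
- Intersection (DFA product construction)
- Complement (swap accept/reject states)
- Concatenation (NFA construction)
- Kleene star (NFA construction)
union is in this list
Therefore: closed

1


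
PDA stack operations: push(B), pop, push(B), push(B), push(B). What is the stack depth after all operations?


Tracing stack operations:
  push(B) -> stack = [B], depth=1
  pop -> removed B, stack = [], depth=0
  push(B) -> stack = [B], depth=1
  push(B) -> stack = [B,B], depth=2
  push(B) -> stack = [B,B,B], depth=3
Final depth = 3

3


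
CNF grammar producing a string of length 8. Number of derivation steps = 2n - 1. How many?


Chomsky Normal Form derivation:
String length n = 8
Each step either:
  - Splits a nonterminal into two (n-1 such steps)
  - Converts a nonterminal to terminal (n such steps)
Total = (n-1) + n = 2n - 1
= 2(8) - 1
= 16 - 1
= 15

15


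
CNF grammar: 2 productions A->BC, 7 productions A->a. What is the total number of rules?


CNF allows two rule forms:
  A -> BC (binary): 2 rules
  A -> a (terminal): 7 rules
Total = 2 + 7 = 9

9


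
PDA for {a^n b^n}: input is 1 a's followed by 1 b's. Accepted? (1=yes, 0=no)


Language requires equal numbers of a's and b's
PDA pushes for each 'a', pops for each 'b'
Number of a's = 1
Number of b's = 1
1 == 1 -> Accept

1


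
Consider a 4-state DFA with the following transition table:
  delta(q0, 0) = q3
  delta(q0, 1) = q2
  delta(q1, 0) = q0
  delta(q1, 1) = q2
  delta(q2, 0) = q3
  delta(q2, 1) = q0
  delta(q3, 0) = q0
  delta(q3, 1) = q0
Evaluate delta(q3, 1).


Looking up transition function:
delta(q3, 1) in the table
Row: q3, Column: 1
Result: q0

q0


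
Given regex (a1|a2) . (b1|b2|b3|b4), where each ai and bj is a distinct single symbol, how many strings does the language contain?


First group: 2 alternatives
Second group: 4 alternatives
Concatenation: each choice from group 1 pairs with each from group 2
Total = 2 x 4 = 8

8


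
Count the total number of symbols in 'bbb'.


String: 'bbb'
Counting characters:
  'b' appears 3 time(s)
Total length = 0 + 3 = 3

3


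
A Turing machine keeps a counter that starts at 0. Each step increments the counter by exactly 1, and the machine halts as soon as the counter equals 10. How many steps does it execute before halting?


Counter starts at 0. Counting sequence:
  Step 1: counter = 1
  Step 2: counter = 2
  Step 3: counter = 3
  Step 4: counter = 4
  Step 5: counter = 5
  Step 6: counter = 6
  ...
  Step 10: counter = 10
Counter reached 10 -> halt
Total steps = 10

10


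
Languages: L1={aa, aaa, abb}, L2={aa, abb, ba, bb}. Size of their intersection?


L1 = {aa, aaa, abb}
L2 = {aa, abb, ba, bb}
Checking each string in L1 against L2:
  'aa': in L2? Yes
  'aaa': in L2? No
  'abb': in L2? Yes
Intersection = {aa, abb}
|L1 ∩ L2| = 2

2


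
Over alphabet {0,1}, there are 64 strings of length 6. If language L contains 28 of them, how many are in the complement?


Alphabet: {0,1}
String length: 6
Total strings of length 6 = 2^6 = 64
Strings in L = 28
Complement = total - |L|
= 64 - 28
= 36

36


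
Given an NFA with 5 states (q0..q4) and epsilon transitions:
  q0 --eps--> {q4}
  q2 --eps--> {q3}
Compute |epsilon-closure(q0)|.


Starting from q0
Initialize closure = {q0}
Follow epsilon from q0 -> add q4
Final closure: {q0, q4}
Size = 2

2


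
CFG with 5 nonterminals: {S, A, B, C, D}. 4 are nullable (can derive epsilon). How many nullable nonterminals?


Nonterminals: {S, A, B, C, D}
A nonterminal is nullable if it can derive epsilon
Counting nullable nonterminals: 4
Total nullable = 4

4


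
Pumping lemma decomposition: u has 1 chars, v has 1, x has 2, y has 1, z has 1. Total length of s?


|s| = |u| + |v| + |x| + |y| + |z|
= 1 + 1 + 2 + 1 + 1
= 2 + 2 + 2
= 4 + 2
= 6

6


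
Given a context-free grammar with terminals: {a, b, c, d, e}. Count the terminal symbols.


Terminal symbols: a, b, c, d, e
Counting each: a (#1), b (#2), c (#3), d (#4), e (#5)
Total = 5

5


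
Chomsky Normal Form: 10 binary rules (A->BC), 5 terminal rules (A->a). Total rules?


CNF allows two rule forms:
  A -> BC (binary): 10 rules
  A -> a (terminal): 5 rules
Total = 10 + 5 = 15

15


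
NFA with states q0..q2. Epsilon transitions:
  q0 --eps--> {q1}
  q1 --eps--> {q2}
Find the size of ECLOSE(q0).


Starting from q0
Initialize closure = {q0}
Follow epsilon from q0 -> add q1
Follow epsilon from q1 -> add q2
Final closure: {q0, q1, q2}
Size = 3

3


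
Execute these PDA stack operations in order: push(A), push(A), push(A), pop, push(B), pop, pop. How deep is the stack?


Tracing stack operations:
  push(A) -> stack = [A], depth=1
  push(A) -> stack = [A,A], depth=2
  push(A) -> stack = [A,A,A], depth=3
  pop -> removed A, stack = [A,A], depth=2
  push(B) -> stack = [A,A,B], depth=3
  pop -> removed B, stack = [A,A], depth=2
  pop -> removed A, stack = [A], depth=1
Final depth = 1

1


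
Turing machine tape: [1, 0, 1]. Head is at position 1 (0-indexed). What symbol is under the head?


Tape: [1, 0, 1]
Positions: 0 1 2
Values:    1 0 1
Head at position 1
tape[1] = 0

0


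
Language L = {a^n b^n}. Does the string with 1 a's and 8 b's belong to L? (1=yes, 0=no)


Language requires equal numbers of a's and b's
PDA pushes for each 'a', pops for each 'b'
Number of a's = 1
Number of b's = 8
1 != 8 -> Reject

0


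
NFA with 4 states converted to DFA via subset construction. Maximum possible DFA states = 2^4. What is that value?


NFA has 4 states
Subset construction: each DFA state = subset of NFA states
Maximum subsets = 2^4
2^4 = 16

16


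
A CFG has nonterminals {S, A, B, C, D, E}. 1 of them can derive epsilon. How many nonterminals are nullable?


Nonterminals: {S, A, B, C, D, E}
A nonterminal is nullable if it can derive epsilon
Counting nullable nonterminals: 1
Total nullable = 1

1


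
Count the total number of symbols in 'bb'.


String: 'bb'
Counting characters:
  'b' appears 2 time(s)
Total length = 0 + 2 = 2

2


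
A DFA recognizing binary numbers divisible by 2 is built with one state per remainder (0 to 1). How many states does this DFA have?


Divisibility by 2 is tracked via the remainder mod 2: 0, 1, ..., 1
The construction assigns one state to each remainder
Number of remainders = 2

2


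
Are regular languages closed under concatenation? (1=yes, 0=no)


Regular languages are closed under:
- Union (DFA product construction)
- Intersection (DFA product construction)
- Complement (swap accept/reject states)
- Concatenation (NFA construction)
- Kleene star (NFA construction)
concatenation is in this list
Therefore: closed

1


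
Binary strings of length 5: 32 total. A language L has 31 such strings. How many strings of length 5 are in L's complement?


Alphabet: {0,1}
String length: 5
Total strings of length 5 = 2^5 = 32
Strings in L = 31
Complement = total - |L|
= 32 - 31
= 1

1


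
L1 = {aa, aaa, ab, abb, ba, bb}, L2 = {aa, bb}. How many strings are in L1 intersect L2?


L1 = {aa, aaa, ab, abb, ba, bb}
L2 = {aa, bb}
Checking each string in L1 against L2:
  'aa': in L2? Yes
  'aaa': in L2? No
  'ab': in L2? No
  'abb': in L2? No
  'ba': in L2? No
  'bb': in L2? Yes
Intersection = {aa, bb}
|L1 ∩ L2| = 2

2


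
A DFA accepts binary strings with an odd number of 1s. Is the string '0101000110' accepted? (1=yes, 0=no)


DFA has 2 states: q_even (start, accept=no) and q_odd
Processing string '0101000110' character by character:
  Position 0: read '0', 1-count=0 -> q_even (no change)
  Position 1: read '1', 1-count=1 -> q_odd
  Position 2: read '0', 1-count=1 -> q_odd (no change)
  Position 3: read '1', 1-count=2 -> q_even
  Position 4: read '0', 1-count=2 -> q_even (no change)
  Position 5: read '0', 1-count=2 -> q_even (no change)
  Position 6: read '0', 1-count=2 -> q_even (no change)
  Position 7: read '1', 1-count=3 -> q_odd
  Position 8: read '1', 1-count=4 -> q_even
  Position 9: read '0', 1-count=4 -> q_even (no change)
Final state: q_even, total 1s = 4 (even); the DFA requires an odd count -> reject

0


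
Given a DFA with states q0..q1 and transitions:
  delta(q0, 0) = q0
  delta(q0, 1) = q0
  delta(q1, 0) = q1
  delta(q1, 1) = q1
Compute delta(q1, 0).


Looking up transition function:
delta(q1, 0) in the table
Row: q1, Column: 0
Result: q1

q1


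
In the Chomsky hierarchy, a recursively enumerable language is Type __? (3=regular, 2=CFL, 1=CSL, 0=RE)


Chomsky hierarchy levels:
  Type 3: Regular (DFA/NFA/regex)
  Type 2: Context-free (PDA)
  Type 1: Context-sensitive
  Type 0: Recursively enumerable (TM)
'recursively enumerable' corresponds to Type 0

0


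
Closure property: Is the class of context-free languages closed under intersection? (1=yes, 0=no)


CFL closure properties:
  Closed under: union, concatenation, Kleene star
  NOT closed under: intersection, complement
Operation 'intersection' is in not-closed list -> No (not closed)

0


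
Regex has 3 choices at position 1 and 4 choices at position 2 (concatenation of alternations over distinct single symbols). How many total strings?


First group: 3 alternatives
Second group: 4 alternatives
Concatenation: each choice from group 1 pairs with each from group 2
Total = 3 x 4 = 12

12


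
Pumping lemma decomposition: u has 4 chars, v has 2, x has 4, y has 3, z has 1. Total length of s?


|s| = |u| + |v| + |x| + |y| + |z|
= 4 + 2 + 4 + 3 + 1
= 6 + 4 + 4
= 10 + 4
= 14

14


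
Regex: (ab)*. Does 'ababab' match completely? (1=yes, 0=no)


Pattern: (ab)*
String: 'ababab'
Pattern requires: zero or more repetitions of 'ab'
Pairs: ['ab', 'ab', 'ab']
All pairs are 'ab'? Yes
Result: 1

1


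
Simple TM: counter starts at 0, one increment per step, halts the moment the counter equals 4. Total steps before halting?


Counter starts at 0. Counting sequence:
  Step 1: counter = 1
  Step 2: counter = 2
  Step 3: counter = 3
  Step 4: counter = 4
Counter reached 4 -> halt
Total steps = 4

4


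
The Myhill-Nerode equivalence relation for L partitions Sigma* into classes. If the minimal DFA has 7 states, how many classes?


Myhill-Nerode theorem:
Number of equivalence classes = number of states in minimal DFA
Minimal DFA states = 7
Therefore equivalence classes = 7

7


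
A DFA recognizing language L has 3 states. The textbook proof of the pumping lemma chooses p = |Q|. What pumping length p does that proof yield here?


Pumping lemma for regular languages (standard proof):
Take p = |Q|, the number of DFA states.
Any string of length >= |Q| passes through |Q|+1 states while reading its first |Q| symbols,
so by pigeonhole some state repeats, giving the loop that can be pumped.
Here |Q| = 3
Therefore the proof uses p = 3

3


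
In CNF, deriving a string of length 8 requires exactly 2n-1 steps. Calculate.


Chomsky Normal Form derivation:
String length n = 8
Each step either:
  - Splits a nonterminal into two (n-1 such steps)
  - Converts a nonterminal to terminal (n such steps)
Total = (n-1) + n = 2n - 1
= 2(8) - 1
= 16 - 1
= 15

15


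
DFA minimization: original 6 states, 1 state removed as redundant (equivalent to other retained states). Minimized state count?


Original DFA: 6 states
Redundant states removed: 1
Minimized states = original - removed
= 6 - 1
= 5

5


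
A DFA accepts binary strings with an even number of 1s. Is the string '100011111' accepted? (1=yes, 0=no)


DFA has 2 states: q_even (start, accept=yes) and q_odd
Processing string '100011111' character by character:
  Position 0: read '1', 1-count=1 -> q_odd
  Position 1: read '0', 1-count=1 -> q_odd (no change)
  Position 2: read '0', 1-count=1 -> q_odd (no change)
  Position 3: read '0', 1-count=1 -> q_odd (no change)
  Position 4: read '1', 1-count=2 -> q_even
  Position 5: read '1', 1-count=3 -> q_odd
  Position 6: read '1', 1-count=4 -> q_even
  Position 7: read '1', 1-count=5 -> q_odd
  Position 8: read '1', 1-count=6 -> q_even
Final state: q_even, total 1s = 6 (even); the DFA requires an even count -> accept

1


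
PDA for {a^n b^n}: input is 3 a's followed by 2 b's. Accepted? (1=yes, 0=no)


Language requires equal numbers of a's and b's
PDA pushes for each 'a', pops for each 'b'
Number of a's = 3
Number of b's = 2
3 != 2 -> Reject

0


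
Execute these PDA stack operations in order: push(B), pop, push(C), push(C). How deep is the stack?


Tracing stack operations:
  push(B) -> stack = [B], depth=1
  pop -> removed B, stack = [], depth=0
  push(C) -> stack = [C], depth=1
  push(C) -> stack = [C,C], depth=2
Final depth = 2

2


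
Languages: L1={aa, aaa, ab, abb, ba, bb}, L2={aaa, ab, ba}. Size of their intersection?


L1 = {aa, aaa, ab, abb, ba, bb}
L2 = {aaa, ab, ba}
Checking each string in L1 against L2:
  'aa': in L2? No
  'aaa': in L2? Yes
  'ab': in L2? Yes
  'abb': in L2? No
  'ba': in L2? Yes
  'bb': in L2? No
Intersection = {aaa, ab, ba}
|L1 ∩ L2| = 3

3


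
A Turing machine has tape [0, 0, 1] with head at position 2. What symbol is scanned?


Tape: [0, 0, 1]
Positions: 0 1 2
Values:    0 0 1
Head at position 2
tape[2] = 1

1


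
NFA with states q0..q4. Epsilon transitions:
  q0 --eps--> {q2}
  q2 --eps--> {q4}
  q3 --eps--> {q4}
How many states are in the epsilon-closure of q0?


Starting from q0
Initialize closure = {q0}
Follow epsilon from q0 -> add q2
Follow epsilon from q2 -> add q4
Final closure: {q0, q2, q4}
Size = 3

3


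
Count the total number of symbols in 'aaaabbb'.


String: 'aaaabbb'
Counting characters:
  'a' appears 4 time(s)
  'b' appears 3 time(s)
Total length = 4 + 3 = 7

7


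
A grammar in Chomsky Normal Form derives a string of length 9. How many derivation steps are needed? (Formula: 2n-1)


Chomsky Normal Form derivation:
String length n = 9
Each step either:
  - Splits a nonterminal into two (n-1 such steps)
  - Converts a nonterminal to terminal (n such steps)
Total = (n-1) + n = 2n - 1
= 2(9) - 1
= 18 - 1
= 17

17


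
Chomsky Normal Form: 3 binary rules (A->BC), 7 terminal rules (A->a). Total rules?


CNF allows two rule forms:
  A -> BC (binary): 3 rules
  A -> a (terminal): 7 rules
Total = 3 + 7 = 10

10


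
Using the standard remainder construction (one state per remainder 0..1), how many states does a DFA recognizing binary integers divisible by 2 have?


Divisibility by 2 is tracked via the remainder mod 2: 0, 1, ..., 1
The construction assigns one state to each remainder
Number of remainders = 2

2


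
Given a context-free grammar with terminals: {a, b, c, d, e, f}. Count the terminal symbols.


Terminal symbols: a, b, c, d, e, f
Counting each: a (#1), b (#2), c (#3), d (#4), e (#5), f (#6)
Total = 6

6


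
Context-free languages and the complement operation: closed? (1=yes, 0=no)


CFL closure properties:
  Closed under: union, concatenation, Kleene star
  NOT closed under: intersection, complement
Operation 'complement' is in not-closed list -> No (not closed)

0


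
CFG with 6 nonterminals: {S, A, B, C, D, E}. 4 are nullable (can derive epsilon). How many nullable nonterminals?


Nonterminals: {S, A, B, C, D, E}
A nonterminal is nullable if it can derive epsilon
Counting nullable nonterminals: 4
Total nullable = 4

4


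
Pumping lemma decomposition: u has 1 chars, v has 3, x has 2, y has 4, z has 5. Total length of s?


|s| = |u| + |v| + |x| + |y| + |z|
= 1 + 3 + 2 + 4 + 5
= 4 + 2 + 9
= 6 + 9
= 15

15


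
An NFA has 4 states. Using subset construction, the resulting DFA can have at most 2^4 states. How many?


NFA has 4 states
Subset construction: each DFA state = subset of NFA states
Maximum subsets = 2^4
2^4 = 16

16


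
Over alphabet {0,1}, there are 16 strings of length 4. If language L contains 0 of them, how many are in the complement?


Alphabet: {0,1}
String length: 4
Total strings of length 4 = 2^4 = 16
Strings in L = 0
Complement = total - |L|
= 16 - 0
= 16

16


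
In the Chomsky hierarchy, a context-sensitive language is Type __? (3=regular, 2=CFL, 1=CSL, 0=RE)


Chomsky hierarchy levels:
  Type 3: Regular (DFA/NFA/regex)
  Type 2: Context-free (PDA)
  Type 1: Context-sensitive
  Type 0: Recursively enumerable (TM)
'context-sensitive' corresponds to Type 1

1


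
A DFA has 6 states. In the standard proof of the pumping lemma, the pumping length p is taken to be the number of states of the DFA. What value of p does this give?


Pumping lemma for regular languages (standard proof):
Take p = |Q|, the number of DFA states.
Any string of length >= |Q| passes through |Q|+1 states while reading its first |Q| symbols,
so by pigeonhole some state repeats, giving the loop that can be pumped.
Here |Q| = 6
Therefore the proof uses p = 6

6


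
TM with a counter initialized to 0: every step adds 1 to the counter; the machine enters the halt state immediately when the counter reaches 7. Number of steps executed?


Counter starts at 0. Counting sequence:
  Step 1: counter = 1
  Step 2: counter = 2
  Step 3: counter = 3
  Step 4: counter = 4
  Step 5: counter = 5
  Step 6: counter = 6
  Step 7: counter = 7
Counter reached 7 -> halt
Total steps = 7

7


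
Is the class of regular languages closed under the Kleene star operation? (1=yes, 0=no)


Regular languages are closed under:
- Union (DFA product construction)
- Intersection (DFA product construction)
- Complement (swap accept/reject states)
- Concatenation (NFA construction)
- Kleene star (NFA construction)
Kleene star is in this list
Therefore: closed

1


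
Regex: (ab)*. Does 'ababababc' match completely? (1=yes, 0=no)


Pattern: (ab)*
String: 'ababababc'
Pattern requires: zero or more repetitions of 'ab'
Length 9 is odd -> cannot be (ab)* -> no match
Result: 0

0


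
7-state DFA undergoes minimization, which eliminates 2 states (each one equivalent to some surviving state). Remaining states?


Original DFA: 7 states
Redundant states removed: 2
Minimized states = original - removed
= 7 - 2
= 5

5


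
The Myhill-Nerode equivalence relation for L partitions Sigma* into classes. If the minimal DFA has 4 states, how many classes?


Myhill-Nerode theorem:
Number of equivalence classes = number of states in minimal DFA
Minimal DFA states = 4
Therefore equivalence classes = 4

4


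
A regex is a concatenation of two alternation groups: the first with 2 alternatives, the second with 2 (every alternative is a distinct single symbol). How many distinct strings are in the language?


First group: 2 alternatives
Second group: 2 alternatives
Concatenation: each choice from group 1 pairs with each from group 2
Total = 2 x 2 = 4

4


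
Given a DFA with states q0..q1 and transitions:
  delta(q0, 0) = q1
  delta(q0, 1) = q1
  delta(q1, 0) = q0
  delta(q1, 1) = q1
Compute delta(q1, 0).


Looking up transition function:
delta(q1, 0) in the table
Row: q1, Column: 0
Result: q0

q0


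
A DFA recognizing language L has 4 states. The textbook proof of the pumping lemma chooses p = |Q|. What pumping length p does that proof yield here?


Pumping lemma for regular languages (standard proof):
Take p = |Q|, the number of DFA states.
Any string of length >= |Q| passes through |Q|+1 states while reading its first |Q| symbols,
so by pigeonhole some state repeats, giving the loop that can be pumped.
Here |Q| = 4
Therefore the proof uses p = 4

4


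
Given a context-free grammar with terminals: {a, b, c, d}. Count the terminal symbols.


Terminal symbols: a, b, c, d
Counting each: a (#1), b (#2), c (#3), d (#4)
Total = 4

4


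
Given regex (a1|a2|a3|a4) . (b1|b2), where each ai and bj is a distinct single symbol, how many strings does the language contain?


First group: 4 alternatives
Second group: 2 alternatives
Concatenation: each choice from group 1 pairs with each from group 2
Total = 4 x 2 = 8

8


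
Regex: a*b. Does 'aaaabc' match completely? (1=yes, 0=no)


Pattern: a*b
String: 'aaaabc'
Pattern requires: zero or more 'a's followed by exactly one 'b'
Found 4 leading 'a's
Remaining: 'bc'
Remaining is not 'b' -> no match
Result: 0

0


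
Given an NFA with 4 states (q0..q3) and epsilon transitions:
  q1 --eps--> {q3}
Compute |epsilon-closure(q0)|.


Starting from q0
Initialize closure = {q0}
q0 has no outgoing epsilon transitions -> nothing to add
Final closure: {q0}
Size = 1

1


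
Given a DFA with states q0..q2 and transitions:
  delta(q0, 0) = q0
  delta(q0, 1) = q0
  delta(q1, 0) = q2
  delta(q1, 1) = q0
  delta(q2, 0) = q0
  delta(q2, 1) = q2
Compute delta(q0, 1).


Looking up transition function:
delta(q0, 1) in the table
Row: q0, Column: 1
Result: q0

q0


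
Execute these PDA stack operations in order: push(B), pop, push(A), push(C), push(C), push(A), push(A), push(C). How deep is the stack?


Tracing stack operations:
  push(B) -> stack = [B], depth=1
  pop -> removed B, stack = [], depth=0
  push(A) -> stack = [A], depth=1
  push(C) -> stack = [A,C], depth=2
  push(C) -> stack = [A,C,C], depth=3
  push(A) -> stack = [A,C,C,A], depth=4
  push(A) -> stack = [A,C,C,A,A], depth=5
  push(C) -> stack = [A,C,C,A,A,C], depth=6
Final depth = 6

6


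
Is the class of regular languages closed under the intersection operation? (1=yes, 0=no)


Regular languages are closed under:
- Union (DFA product construction)
- Intersection (DFA product construction)
- Complement (swap accept/reject states)
- Concatenation (NFA construction)
- Kleene star (NFA construction)
intersection is in this list
Therefore: closed

1


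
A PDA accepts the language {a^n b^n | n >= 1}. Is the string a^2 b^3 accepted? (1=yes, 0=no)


Language requires equal numbers of a's and b's
PDA pushes for each 'a', pops for each 'b'
Number of a's = 2
Number of b's = 3
2 != 3 -> Reject

0


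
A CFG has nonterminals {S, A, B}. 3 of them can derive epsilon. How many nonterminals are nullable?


Nonterminals: {S, A, B}
A nonterminal is nullable if it can derive epsilon
Counting nullable nonterminals: 3
Total nullable = 3

3


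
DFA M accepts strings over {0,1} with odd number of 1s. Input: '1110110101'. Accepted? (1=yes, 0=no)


DFA has 2 states: q_even (start, accept=no) and q_odd
Processing string '1110110101' character by character:
  Position 0: read '1', 1-count=1 -> q_odd
  Position 1: read '1', 1-count=2 -> q_even
  Position 2: read '1', 1-count=3 -> q_odd
  Position 3: read '0', 1-count=3 -> q_odd (no change)
  Position 4: read '1', 1-count=4 -> q_even
  Position 5: read '1', 1-count=5 -> q_odd
  Position 6: read '0', 1-count=5 -> q_odd (no change)
  Position 7: read '1', 1-count=6 -> q_even
  Position 8: read '0', 1-count=6 -> q_even (no change)
  Position 9: read '1', 1-count=7 -> q_odd
Final state: q_odd, total 1s = 7 (odd); the DFA requires an odd count -> accept

1


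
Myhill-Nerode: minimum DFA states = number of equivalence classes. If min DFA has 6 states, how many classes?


Myhill-Nerode theorem:
Number of equivalence classes = number of states in minimal DFA
Minimal DFA states = 6
Therefore equivalence classes = 6

6


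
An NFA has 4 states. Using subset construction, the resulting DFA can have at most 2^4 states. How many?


NFA has 4 states
Subset construction: each DFA state = subset of NFA states
Maximum subsets = 2^4
2^4 = 16

16


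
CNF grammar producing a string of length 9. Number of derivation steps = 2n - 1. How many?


Chomsky Normal Form derivation:
String length n = 9
Each step either:
  - Splits a nonterminal into two (n-1 such steps)
  - Converts a nonterminal to terminal (n such steps)
Total = (n-1) + n = 2n - 1
= 2(9) - 1
= 18 - 1
= 17

17


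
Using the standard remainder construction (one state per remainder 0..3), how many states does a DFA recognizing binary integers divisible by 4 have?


Divisibility by 4 is tracked via the remainder mod 4: 0, 1, ..., 3
The construction assigns one state to each remainder
Number of remainders = 4

4


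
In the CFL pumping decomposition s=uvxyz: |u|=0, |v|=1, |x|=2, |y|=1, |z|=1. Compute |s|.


|s| = |u| + |v| + |x| + |y| + |z|
= 0 + 1 + 2 + 1 + 1
= 1 + 2 + 2
= 3 + 2
= 5

5


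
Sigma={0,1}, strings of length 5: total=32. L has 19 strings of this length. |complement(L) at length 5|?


Alphabet: {0,1}
String length: 5
Total strings of length 5 = 2^5 = 32
Strings in L = 19
Complement = total - |L|
= 32 - 19
= 13

13


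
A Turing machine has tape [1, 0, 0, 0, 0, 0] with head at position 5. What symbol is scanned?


Tape: [1, 0, 0, 0, 0, 0]
Positions: 0 1 2 3 4 5
Values:    1 0 0 0 0 0
Head at position 5
tape[5] = 0

0


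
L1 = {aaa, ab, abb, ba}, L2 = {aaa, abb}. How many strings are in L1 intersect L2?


L1 = {aaa, ab, abb, ba}
L2 = {aaa, abb}
Checking each string in L1 against L2:
  'aaa': in L2? Yes
  'ab': in L2? No
  'abb': in L2? Yes
  'ba': in L2? No
Intersection = {aaa, abb}
|L1 ∩ L2| = 2

2


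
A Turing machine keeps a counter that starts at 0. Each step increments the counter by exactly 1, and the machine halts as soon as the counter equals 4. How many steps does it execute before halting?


Counter starts at 0. Counting sequence:
  Step 1: counter = 1
  Step 2: counter = 2
  Step 3: counter = 3
  Step 4: counter = 4
Counter reached 4 -> halt
Total steps = 4

4


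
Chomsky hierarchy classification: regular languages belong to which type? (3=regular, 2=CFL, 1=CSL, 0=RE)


Chomsky hierarchy levels:
  Type 3: Regular (DFA/NFA/regex)
  Type 2: Context-free (PDA)
  Type 1: Context-sensitive
  Type 0: Recursively enumerable (TM)
'regular' corresponds to Type 3

3


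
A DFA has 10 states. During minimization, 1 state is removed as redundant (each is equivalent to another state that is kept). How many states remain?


Original DFA: 10 states
Redundant states removed: 1
Minimized states = original - removed
= 10 - 1
= 9

9


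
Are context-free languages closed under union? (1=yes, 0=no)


CFL closure properties:
  Closed under: union, concatenation, Kleene star
  NOT closed under: intersection, complement
Operation 'union' is in closed list -> Yes (closed)

1


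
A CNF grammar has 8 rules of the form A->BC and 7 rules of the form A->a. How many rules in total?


CNF allows two rule forms:
  A -> BC (binary): 8 rules
  A -> a (terminal): 7 rules
Total = 8 + 7 = 15

15


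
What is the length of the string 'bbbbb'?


String: 'bbbbb'
Counting characters:
  'b' appears 5 time(s)
Total length = 0 + 5 = 5

5


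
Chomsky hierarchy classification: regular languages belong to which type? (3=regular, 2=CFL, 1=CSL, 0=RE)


Chomsky hierarchy levels:
  Type 3: Regular (DFA/NFA/regex)
  Type 2: Context-free (PDA)
  Type 1: Context-sensitive
  Type 0: Recursively enumerable (TM)
'regular' corresponds to Type 3

3


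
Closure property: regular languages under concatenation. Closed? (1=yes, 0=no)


Regular languages are closed under:
- Union (DFA product construction)
- Intersection (DFA product construction)
- Complement (swap accept/reject states)
- Concatenation (NFA construction)
- Kleene star (NFA construction)
concatenation is in this list
Therefore: closed

1


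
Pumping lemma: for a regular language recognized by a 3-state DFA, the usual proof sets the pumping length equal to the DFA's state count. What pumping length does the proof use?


Pumping lemma for regular languages (standard proof):
Take p = |Q|, the number of DFA states.
Any string of length >= |Q| passes through |Q|+1 states while reading its first |Q| symbols,
so by pigeonhole some state repeats, giving the loop that can be pumped.
Here |Q| = 3
Therefore the proof uses p = 3

3


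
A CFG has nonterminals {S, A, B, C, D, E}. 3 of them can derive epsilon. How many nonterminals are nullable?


Nonterminals: {S, A, B, C, D, E}
A nonterminal is nullable if it can derive epsilon
Counting nullable nonterminals: 3
Total nullable = 3

3


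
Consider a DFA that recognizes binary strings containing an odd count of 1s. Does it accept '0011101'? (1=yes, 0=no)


DFA has 2 states: q_even (start, accept=no) and q_odd
Processing string '0011101' character by character:
  Position 0: read '0', 1-count=0 -> q_even (no change)
  Position 1: read '0', 1-count=0 -> q_even (no change)
  Position 2: read '1', 1-count=1 -> q_odd
  Position 3: read '1', 1-count=2 -> q_even
  Position 4: read '1', 1-count=3 -> q_odd
  Position 5: read '0', 1-count=3 -> q_odd (no change)
  Position 6: read '1', 1-count=4 -> q_even
Final state: q_even, total 1s = 4 (even); the DFA requires an odd count -> reject

0


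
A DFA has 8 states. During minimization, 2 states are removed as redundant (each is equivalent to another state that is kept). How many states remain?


Original DFA: 8 states
Redundant states removed: 2
Minimized states = original - removed
= 8 - 2
= 6

6


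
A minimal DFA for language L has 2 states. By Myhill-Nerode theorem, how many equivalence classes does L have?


Myhill-Nerode theorem:
Number of equivalence classes = number of states in minimal DFA
Minimal DFA states = 2
Therefore equivalence classes = 2

2


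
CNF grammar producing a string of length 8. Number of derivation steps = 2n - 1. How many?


Chomsky Normal Form derivation:
String length n = 8
Each step either:
  - Splits a nonterminal into two (n-1 such steps)
  - Converts a nonterminal to terminal (n such steps)
Total = (n-1) + n = 2n - 1
= 2(8) - 1
= 16 - 1
= 15

15


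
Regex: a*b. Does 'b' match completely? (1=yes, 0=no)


Pattern: a*b
String: 'b'
Pattern requires: zero or more 'a's followed by exactly one 'b'
Found 0 leading 'a's
Remaining: 'b'
Remaining is exactly 'b' -> match
Result: 1

1


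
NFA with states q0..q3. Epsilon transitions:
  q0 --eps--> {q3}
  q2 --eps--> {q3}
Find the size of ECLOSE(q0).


Starting from q0
Initialize closure = {q0}
Follow epsilon from q0 -> add q3
Final closure: {q0, q3}
Size = 2

2


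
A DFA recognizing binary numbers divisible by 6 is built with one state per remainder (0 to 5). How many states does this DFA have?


Divisibility by 6 is tracked via the remainder mod 6: 0, 1, ..., 5
The construction assigns one state to each remainder
Number of remainders = 6

6


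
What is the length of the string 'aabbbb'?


String: 'aabbbb'
Counting characters:
  'a' appears 2 time(s)
  'b' appears 4 time(s)
Total length = 2 + 4 = 6

6


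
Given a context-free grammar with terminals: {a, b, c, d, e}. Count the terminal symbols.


Terminal symbols: a, b, c, d, e
Counting each: a (#1), b (#2), c (#3), d (#4), e (#5)
Total = 5

5


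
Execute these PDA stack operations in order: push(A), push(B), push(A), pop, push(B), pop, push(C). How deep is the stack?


Tracing stack operations:
  push(A) -> stack = [A], depth=1
  push(B) -> stack = [A,B], depth=2
  push(A) -> stack = [A,B,A], depth=3
  pop -> removed A, stack = [A,B], depth=2
  push(B) -> stack = [A,B,B], depth=3
  pop -> removed B, stack = [A,B], depth=2
  push(C) -> stack = [A,B,C], depth=3
Final depth = 3

3


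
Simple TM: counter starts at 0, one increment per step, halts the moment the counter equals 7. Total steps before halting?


Counter starts at 0. Counting sequence:
  Step 1: counter = 1
  Step 2: counter = 2
  Step 3: counter = 3
  Step 4: counter = 4
  Step 5: counter = 5
  Step 6: counter = 6
  Step 7: counter = 7
Counter reached 7 -> halt
Total steps = 7

7


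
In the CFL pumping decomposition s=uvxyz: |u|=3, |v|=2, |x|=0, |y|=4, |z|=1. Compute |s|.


|s| = |u| + |v| + |x| + |y| + |z|
= 3 + 2 + 0 + 4 + 1
= 5 + 0 + 5
= 5 + 5
= 10

10


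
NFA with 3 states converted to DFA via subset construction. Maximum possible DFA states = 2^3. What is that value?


NFA has 3 states
Subset construction: each DFA state = subset of NFA states
Maximum subsets = 2^3
2^3 = 8

8


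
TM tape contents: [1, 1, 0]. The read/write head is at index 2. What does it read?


Tape: [1, 1, 0]
Positions: 0 1 2
Values:    1 1 0
Head at position 2
tape[2] = 0

0


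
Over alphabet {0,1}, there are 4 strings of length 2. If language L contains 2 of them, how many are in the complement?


Alphabet: {0,1}
String length: 2
Total strings of length 2 = 2^2 = 4
Strings in L = 2
Complement = total - |L|
= 4 - 2
= 2

2


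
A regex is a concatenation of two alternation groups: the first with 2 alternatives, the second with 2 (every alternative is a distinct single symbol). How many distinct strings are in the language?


First group: 2 alternatives
Second group: 2 alternatives
Concatenation: each choice from group 1 pairs with each from group 2
Total = 2 x 2 = 4

4


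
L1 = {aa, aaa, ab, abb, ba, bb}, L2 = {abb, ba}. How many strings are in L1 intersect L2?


L1 = {aa, aaa, ab, abb, ba, bb}
L2 = {abb, ba}
Checking each string in L1 against L2:
  'aa': in L2? No
  'aaa': in L2? No
  'ab': in L2? No
  'abb': in L2? Yes
  'ba': in L2? Yes
  'bb': in L2? No
Intersection = {abb, ba}
|L1 ∩ L2| = 2

2


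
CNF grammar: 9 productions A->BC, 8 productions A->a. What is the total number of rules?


CNF allows two rule forms:
  A -> BC (binary): 9 rules
  A -> a (terminal): 8 rules
Total = 9 + 8 = 17

17


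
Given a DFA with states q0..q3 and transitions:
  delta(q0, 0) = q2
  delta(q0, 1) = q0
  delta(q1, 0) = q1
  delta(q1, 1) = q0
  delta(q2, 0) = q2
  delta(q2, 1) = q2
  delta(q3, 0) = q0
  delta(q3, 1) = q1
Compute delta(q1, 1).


Looking up transition function:
delta(q1, 1) in the table
Row: q1, Column: 1
Result: q0

q0


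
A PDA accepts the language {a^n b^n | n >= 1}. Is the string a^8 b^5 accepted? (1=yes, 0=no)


Language requires equal numbers of a's and b's
PDA pushes for each 'a', pops for each 'b'
Number of a's = 8
Number of b's = 5
8 != 5 -> Reject

0


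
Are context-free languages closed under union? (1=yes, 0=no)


CFL closure properties:
  Closed under: union, concatenation, Kleene star
  NOT closed under: intersection, complement
Operation 'union' is in closed list -> Yes (closed)

1


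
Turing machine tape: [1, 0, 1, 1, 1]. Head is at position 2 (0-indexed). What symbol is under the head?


Tape: [1, 0, 1, 1, 1]
Positions: 0 1 2 3 4
Values:    1 0 1 1 1
Head at position 2
tape[2] = 1

1


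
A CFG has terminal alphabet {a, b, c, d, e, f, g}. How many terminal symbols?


Terminal symbols: a, b, c, d, e, f, g
Counting each: a (#1), b (#2), c (#3), d (#4), e (#5), f (#6), g (#7)
Total = 7

7


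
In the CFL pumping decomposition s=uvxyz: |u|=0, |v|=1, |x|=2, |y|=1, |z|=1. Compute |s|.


|s| = |u| + |v| + |x| + |y| + |z|
= 0 + 1 + 2 + 1 + 1
= 1 + 2 + 2
= 3 + 2
= 5

5


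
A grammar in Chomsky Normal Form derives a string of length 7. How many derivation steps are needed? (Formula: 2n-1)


Chomsky Normal Form derivation:
String length n = 7
Each step either:
  - Splits a nonterminal into two (n-1 such steps)
  - Converts a nonterminal to terminal (n such steps)
Total = (n-1) + n = 2n - 1
= 2(7) - 1
= 14 - 1
= 13

13
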